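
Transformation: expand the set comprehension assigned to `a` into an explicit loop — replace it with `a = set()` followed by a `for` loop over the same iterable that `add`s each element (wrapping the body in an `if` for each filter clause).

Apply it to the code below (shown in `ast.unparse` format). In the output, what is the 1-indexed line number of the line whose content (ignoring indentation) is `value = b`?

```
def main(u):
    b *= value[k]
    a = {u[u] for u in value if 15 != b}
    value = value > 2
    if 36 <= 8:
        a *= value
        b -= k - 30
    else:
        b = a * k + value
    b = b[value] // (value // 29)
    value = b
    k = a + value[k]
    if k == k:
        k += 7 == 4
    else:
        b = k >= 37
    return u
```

Transformed code:
def main(u):
    b *= value[k]
    a = set()
    for u in value:
        if 15 != b:
            a.add(u[u])
    value = value > 2
    if 36 <= 8:
        a *= value
        b -= k - 30
    else:
        b = a * k + value
    b = b[value] // (value // 29)
    value = b
    k = a + value[k]
    if k == k:
        k += 7 == 4
    else:
        b = k >= 37
    return u

14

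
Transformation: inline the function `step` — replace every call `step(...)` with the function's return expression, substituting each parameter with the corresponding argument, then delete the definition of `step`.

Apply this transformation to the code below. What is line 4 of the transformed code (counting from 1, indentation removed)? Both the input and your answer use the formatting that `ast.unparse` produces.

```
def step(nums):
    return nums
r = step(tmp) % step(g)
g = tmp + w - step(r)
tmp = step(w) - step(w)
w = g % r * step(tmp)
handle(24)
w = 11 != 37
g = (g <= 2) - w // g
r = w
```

Transformed code:
r = tmp % g
g = tmp + w - r
tmp = w - w
w = g % r * tmp
handle(24)
w = 11 != 37
g = (g <= 2) - w // g
r = w

w = g % r * tmp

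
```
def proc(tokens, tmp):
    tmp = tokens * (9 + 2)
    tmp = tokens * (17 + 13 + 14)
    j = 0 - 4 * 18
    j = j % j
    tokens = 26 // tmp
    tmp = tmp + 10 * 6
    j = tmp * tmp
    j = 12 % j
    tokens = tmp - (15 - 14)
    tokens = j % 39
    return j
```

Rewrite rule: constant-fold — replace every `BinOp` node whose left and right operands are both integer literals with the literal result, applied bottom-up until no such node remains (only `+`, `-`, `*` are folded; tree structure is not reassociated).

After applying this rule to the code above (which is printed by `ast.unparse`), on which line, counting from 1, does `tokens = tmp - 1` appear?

10

Transformed code:
def proc(tokens, tmp):
    tmp = tokens * 11
    tmp = tokens * 44
    j = -72
    j = j % j
    tokens = 26 // tmp
    tmp = tmp + 60
    j = tmp * tmp
    j = 12 % j
    tokens = tmp - 1
    tokens = j % 39
    return j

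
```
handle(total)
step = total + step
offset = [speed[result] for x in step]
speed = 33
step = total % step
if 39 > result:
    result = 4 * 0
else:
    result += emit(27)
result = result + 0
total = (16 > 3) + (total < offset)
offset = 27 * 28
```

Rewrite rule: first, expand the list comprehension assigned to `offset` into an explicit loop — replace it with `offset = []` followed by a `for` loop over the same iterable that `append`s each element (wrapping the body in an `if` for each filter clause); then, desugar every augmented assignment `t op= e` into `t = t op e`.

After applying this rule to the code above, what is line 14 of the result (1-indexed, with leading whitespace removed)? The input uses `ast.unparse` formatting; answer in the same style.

Transformed code:
handle(total)
step = total + step
offset = []
for x in step:
    offset.append(speed[result])
speed = 33
step = total % step
if 39 > result:
    result = 4 * 0
else:
    result = result + emit(27)
result = result + 0
total = (16 > 3) + (total < offset)
offset = 27 * 28

offset = 27 * 28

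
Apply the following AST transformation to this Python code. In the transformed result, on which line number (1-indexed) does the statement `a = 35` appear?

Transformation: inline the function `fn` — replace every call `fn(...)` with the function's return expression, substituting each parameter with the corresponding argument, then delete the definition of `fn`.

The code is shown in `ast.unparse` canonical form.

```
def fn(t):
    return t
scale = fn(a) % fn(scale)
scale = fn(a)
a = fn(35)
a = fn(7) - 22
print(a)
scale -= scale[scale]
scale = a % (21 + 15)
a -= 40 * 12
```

3

Transformed code:
scale = a % scale
scale = a
a = 35
a = 7 - 22
print(a)
scale -= scale[scale]
scale = a % (21 + 15)
a -= 40 * 12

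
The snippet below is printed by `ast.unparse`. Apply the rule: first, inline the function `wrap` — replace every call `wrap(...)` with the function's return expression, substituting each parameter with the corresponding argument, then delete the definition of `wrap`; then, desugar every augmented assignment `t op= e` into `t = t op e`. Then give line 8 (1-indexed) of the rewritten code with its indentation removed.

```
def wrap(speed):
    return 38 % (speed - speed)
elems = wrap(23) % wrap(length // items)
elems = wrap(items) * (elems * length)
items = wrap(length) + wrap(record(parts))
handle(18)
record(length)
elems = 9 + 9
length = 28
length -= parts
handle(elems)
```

length = length - parts

Transformed code:
elems = 38 % (23 - 23) % (38 % (length // items - length // items))
elems = 38 % (items - items) * (elems * length)
items = 38 % (length - length) + 38 % (record(parts) - record(parts))
handle(18)
record(length)
elems = 9 + 9
length = 28
length = length - parts
handle(elems)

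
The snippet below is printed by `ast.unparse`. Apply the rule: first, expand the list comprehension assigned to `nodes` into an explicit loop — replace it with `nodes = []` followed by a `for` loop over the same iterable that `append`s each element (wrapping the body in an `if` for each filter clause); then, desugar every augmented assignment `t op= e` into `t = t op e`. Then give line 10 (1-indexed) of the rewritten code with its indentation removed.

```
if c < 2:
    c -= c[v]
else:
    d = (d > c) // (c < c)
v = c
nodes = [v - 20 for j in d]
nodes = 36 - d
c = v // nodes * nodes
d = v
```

c = v // nodes * nodes

Transformed code:
if c < 2:
    c = c - c[v]
else:
    d = (d > c) // (c < c)
v = c
nodes = []
for j in d:
    nodes.append(v - 20)
nodes = 36 - d
c = v // nodes * nodes
d = v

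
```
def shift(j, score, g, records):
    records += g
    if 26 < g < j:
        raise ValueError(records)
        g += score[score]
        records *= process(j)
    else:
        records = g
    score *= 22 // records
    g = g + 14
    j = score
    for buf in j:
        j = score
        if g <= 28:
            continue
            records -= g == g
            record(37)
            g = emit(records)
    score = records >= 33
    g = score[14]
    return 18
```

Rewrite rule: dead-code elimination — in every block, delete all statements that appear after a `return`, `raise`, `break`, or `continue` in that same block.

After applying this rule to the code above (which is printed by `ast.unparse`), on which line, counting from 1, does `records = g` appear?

Transformed code:
def shift(j, score, g, records):
    records += g
    if 26 < g < j:
        raise ValueError(records)
    else:
        records = g
    score *= 22 // records
    g = g + 14
    j = score
    for buf in j:
        j = score
        if g <= 28:
            continue
    score = records >= 33
    g = score[14]
    return 18

6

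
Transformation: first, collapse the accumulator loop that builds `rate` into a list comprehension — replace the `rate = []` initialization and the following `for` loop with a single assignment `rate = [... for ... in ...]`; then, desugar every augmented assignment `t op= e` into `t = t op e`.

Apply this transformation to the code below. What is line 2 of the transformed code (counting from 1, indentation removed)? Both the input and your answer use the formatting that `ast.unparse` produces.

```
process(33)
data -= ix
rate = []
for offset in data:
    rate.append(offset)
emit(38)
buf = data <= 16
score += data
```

Transformed code:
process(33)
data = data - ix
rate = [offset for offset in data]
emit(38)
buf = data <= 16
score = score + data

data = data - ix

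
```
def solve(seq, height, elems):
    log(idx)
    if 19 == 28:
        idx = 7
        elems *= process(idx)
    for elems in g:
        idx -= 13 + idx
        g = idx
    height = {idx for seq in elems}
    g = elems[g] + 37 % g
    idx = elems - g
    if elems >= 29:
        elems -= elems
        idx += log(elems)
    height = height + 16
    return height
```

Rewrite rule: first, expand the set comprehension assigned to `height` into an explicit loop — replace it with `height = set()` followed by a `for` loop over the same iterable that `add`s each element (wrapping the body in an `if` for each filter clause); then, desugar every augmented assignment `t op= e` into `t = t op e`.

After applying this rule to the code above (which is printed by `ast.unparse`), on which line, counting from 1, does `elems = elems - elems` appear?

Transformed code:
def solve(seq, height, elems):
    log(idx)
    if 19 == 28:
        idx = 7
        elems = elems * process(idx)
    for elems in g:
        idx = idx - (13 + idx)
        g = idx
    height = set()
    for seq in elems:
        height.add(idx)
    g = elems[g] + 37 % g
    idx = elems - g
    if elems >= 29:
        elems = elems - elems
        idx = idx + log(elems)
    height = height + 16
    return height

15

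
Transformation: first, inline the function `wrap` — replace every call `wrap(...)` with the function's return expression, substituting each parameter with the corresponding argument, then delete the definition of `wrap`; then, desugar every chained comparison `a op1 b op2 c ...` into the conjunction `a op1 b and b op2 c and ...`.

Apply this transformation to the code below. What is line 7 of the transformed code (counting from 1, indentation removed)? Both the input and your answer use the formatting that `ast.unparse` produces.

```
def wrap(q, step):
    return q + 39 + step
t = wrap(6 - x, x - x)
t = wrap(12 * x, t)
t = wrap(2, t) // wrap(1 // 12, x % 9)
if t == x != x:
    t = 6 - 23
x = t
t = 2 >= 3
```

Transformed code:
t = 6 - x + 39 + (x - x)
t = 12 * x + 39 + t
t = (2 + 39 + t) // (1 // 12 + 39 + x % 9)
if t == x and x != x:
    t = 6 - 23
x = t
t = 2 >= 3

t = 2 >= 3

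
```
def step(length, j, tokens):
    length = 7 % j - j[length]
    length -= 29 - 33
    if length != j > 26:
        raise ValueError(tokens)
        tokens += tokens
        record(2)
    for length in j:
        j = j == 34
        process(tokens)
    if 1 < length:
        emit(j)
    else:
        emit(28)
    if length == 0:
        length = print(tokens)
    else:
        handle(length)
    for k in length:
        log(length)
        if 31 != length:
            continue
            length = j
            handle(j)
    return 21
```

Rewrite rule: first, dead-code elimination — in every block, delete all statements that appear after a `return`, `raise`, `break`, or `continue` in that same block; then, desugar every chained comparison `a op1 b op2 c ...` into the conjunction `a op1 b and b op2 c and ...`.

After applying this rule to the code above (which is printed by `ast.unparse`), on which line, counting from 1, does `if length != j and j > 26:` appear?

Transformed code:
def step(length, j, tokens):
    length = 7 % j - j[length]
    length -= 29 - 33
    if length != j and j > 26:
        raise ValueError(tokens)
    for length in j:
        j = j == 34
        process(tokens)
    if 1 < length:
        emit(j)
    else:
        emit(28)
    if length == 0:
        length = print(tokens)
    else:
        handle(length)
    for k in length:
        log(length)
        if 31 != length:
            continue
    return 21

4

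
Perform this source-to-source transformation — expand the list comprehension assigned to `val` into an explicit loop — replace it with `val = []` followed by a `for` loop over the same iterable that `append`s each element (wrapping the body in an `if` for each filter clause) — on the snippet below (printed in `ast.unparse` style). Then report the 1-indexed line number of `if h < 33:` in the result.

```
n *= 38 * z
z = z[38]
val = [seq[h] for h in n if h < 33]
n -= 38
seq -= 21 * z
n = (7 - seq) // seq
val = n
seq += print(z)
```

5

Transformed code:
n *= 38 * z
z = z[38]
val = []
for h in n:
    if h < 33:
        val.append(seq[h])
n -= 38
seq -= 21 * z
n = (7 - seq) // seq
val = n
seq += print(z)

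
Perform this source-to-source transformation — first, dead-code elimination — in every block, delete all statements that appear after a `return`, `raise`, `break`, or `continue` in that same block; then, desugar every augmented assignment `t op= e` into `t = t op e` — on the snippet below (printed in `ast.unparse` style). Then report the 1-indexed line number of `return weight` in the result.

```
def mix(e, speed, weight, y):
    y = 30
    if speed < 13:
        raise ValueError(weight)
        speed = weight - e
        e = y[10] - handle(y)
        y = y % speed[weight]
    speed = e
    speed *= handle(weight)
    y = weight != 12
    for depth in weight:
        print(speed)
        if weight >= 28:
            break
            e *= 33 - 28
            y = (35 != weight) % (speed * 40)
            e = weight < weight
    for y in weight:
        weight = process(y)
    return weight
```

Transformed code:
def mix(e, speed, weight, y):
    y = 30
    if speed < 13:
        raise ValueError(weight)
    speed = e
    speed = speed * handle(weight)
    y = weight != 12
    for depth in weight:
        print(speed)
        if weight >= 28:
            break
    for y in weight:
        weight = process(y)
    return weight

14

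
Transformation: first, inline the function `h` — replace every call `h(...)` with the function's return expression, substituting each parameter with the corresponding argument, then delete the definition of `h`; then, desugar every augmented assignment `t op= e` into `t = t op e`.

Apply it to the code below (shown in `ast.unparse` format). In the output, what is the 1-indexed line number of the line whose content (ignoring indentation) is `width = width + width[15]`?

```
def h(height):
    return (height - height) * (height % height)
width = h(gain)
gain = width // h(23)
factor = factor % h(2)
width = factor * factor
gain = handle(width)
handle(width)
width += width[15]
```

7

Transformed code:
width = (gain - gain) * (gain % gain)
gain = width // ((23 - 23) * (23 % 23))
factor = factor % ((2 - 2) * (2 % 2))
width = factor * factor
gain = handle(width)
handle(width)
width = width + width[15]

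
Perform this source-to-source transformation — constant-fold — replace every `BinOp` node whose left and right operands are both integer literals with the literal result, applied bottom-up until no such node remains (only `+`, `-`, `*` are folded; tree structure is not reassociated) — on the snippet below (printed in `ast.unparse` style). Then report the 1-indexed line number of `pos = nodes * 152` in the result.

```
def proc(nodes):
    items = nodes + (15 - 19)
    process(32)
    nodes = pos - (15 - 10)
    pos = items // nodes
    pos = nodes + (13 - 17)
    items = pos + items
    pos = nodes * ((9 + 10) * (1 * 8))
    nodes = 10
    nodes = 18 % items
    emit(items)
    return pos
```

Transformed code:
def proc(nodes):
    items = nodes + -4
    process(32)
    nodes = pos - 5
    pos = items // nodes
    pos = nodes + -4
    items = pos + items
    pos = nodes * 152
    nodes = 10
    nodes = 18 % items
    emit(items)
    return pos

8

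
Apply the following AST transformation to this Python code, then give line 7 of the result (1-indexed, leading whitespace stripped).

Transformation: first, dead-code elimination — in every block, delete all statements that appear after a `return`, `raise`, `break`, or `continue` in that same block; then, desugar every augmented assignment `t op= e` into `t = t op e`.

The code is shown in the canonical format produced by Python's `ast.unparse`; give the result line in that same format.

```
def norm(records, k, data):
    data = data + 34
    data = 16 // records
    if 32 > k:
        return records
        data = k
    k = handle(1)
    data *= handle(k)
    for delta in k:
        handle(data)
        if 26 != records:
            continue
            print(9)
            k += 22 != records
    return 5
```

Transformed code:
def norm(records, k, data):
    data = data + 34
    data = 16 // records
    if 32 > k:
        return records
    k = handle(1)
    data = data * handle(k)
    for delta in k:
        handle(data)
        if 26 != records:
            continue
    return 5

data = data * handle(k)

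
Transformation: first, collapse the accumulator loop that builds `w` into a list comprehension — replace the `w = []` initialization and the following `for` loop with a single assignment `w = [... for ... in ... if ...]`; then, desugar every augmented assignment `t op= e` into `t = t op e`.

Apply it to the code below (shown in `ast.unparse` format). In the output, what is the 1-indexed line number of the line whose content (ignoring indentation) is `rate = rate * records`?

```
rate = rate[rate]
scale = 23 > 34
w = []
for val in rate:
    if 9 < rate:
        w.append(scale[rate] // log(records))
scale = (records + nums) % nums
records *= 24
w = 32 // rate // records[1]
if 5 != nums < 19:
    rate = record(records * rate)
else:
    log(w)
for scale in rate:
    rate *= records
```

12

Transformed code:
rate = rate[rate]
scale = 23 > 34
w = [scale[rate] // log(records) for val in rate if 9 < rate]
scale = (records + nums) % nums
records = records * 24
w = 32 // rate // records[1]
if 5 != nums < 19:
    rate = record(records * rate)
else:
    log(w)
for scale in rate:
    rate = rate * records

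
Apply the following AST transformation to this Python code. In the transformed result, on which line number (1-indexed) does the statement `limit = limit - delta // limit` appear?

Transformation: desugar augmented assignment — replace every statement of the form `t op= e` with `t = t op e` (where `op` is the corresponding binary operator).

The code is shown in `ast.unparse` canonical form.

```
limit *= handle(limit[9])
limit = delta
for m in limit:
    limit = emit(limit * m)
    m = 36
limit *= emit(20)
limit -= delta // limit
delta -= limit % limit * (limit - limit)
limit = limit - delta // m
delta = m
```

7

Transformed code:
limit = limit * handle(limit[9])
limit = delta
for m in limit:
    limit = emit(limit * m)
    m = 36
limit = limit * emit(20)
limit = limit - delta // limit
delta = delta - limit % limit * (limit - limit)
limit = limit - delta // m
delta = m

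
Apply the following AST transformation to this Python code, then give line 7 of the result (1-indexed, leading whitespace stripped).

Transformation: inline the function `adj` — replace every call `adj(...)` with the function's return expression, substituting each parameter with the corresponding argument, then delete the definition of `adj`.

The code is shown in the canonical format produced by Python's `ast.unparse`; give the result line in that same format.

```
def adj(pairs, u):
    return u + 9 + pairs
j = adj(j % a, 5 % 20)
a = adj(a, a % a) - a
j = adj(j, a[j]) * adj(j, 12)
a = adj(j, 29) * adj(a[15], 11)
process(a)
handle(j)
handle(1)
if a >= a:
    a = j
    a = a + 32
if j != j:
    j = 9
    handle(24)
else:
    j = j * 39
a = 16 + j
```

handle(1)

Transformed code:
j = 5 % 20 + 9 + j % a
a = a % a + 9 + a - a
j = (a[j] + 9 + j) * (12 + 9 + j)
a = (29 + 9 + j) * (11 + 9 + a[15])
process(a)
handle(j)
handle(1)
if a >= a:
    a = j
    a = a + 32
if j != j:
    j = 9
    handle(24)
else:
    j = j * 39
a = 16 + j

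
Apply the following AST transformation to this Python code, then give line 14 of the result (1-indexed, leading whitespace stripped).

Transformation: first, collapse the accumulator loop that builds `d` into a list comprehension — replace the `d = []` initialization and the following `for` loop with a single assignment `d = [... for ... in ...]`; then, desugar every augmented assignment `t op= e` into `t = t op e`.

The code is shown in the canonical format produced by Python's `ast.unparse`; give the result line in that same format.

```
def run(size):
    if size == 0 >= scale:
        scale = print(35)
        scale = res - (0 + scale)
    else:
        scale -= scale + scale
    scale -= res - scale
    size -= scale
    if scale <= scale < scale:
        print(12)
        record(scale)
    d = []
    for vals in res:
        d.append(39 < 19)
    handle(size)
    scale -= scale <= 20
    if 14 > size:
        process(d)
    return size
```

Transformed code:
def run(size):
    if size == 0 >= scale:
        scale = print(35)
        scale = res - (0 + scale)
    else:
        scale = scale - (scale + scale)
    scale = scale - (res - scale)
    size = size - scale
    if scale <= scale < scale:
        print(12)
        record(scale)
    d = [39 < 19 for vals in res]
    handle(size)
    scale = scale - (scale <= 20)
    if 14 > size:
        process(d)
    return size

scale = scale - (scale <= 20)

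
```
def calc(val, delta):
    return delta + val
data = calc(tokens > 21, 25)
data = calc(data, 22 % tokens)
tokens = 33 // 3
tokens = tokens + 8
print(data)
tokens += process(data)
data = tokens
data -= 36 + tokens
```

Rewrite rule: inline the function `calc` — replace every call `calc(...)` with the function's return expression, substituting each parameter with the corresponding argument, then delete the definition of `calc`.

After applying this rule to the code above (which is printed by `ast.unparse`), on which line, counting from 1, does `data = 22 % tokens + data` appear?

Transformed code:
data = 25 + (tokens > 21)
data = 22 % tokens + data
tokens = 33 // 3
tokens = tokens + 8
print(data)
tokens += process(data)
data = tokens
data -= 36 + tokens

2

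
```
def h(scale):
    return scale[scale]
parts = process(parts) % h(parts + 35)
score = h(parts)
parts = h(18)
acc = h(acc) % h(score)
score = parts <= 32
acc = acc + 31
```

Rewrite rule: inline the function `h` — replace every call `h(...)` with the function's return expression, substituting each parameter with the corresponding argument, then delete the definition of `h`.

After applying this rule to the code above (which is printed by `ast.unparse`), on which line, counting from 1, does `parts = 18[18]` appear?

Transformed code:
parts = process(parts) % (parts + 35)[parts + 35]
score = parts[parts]
parts = 18[18]
acc = acc[acc] % score[score]
score = parts <= 32
acc = acc + 31

3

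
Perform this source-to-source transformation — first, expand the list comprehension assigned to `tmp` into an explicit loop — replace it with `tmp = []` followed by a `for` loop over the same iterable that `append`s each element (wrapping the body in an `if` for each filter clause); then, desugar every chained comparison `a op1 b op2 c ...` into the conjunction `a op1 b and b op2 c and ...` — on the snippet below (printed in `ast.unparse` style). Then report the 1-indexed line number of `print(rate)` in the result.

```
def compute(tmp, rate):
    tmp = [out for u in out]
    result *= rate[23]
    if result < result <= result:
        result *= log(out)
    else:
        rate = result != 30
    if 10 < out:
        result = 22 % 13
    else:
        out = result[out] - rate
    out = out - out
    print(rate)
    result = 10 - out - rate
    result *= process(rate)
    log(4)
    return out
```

15

Transformed code:
def compute(tmp, rate):
    tmp = []
    for u in out:
        tmp.append(out)
    result *= rate[23]
    if result < result and result <= result:
        result *= log(out)
    else:
        rate = result != 30
    if 10 < out:
        result = 22 % 13
    else:
        out = result[out] - rate
    out = out - out
    print(rate)
    result = 10 - out - rate
    result *= process(rate)
    log(4)
    return out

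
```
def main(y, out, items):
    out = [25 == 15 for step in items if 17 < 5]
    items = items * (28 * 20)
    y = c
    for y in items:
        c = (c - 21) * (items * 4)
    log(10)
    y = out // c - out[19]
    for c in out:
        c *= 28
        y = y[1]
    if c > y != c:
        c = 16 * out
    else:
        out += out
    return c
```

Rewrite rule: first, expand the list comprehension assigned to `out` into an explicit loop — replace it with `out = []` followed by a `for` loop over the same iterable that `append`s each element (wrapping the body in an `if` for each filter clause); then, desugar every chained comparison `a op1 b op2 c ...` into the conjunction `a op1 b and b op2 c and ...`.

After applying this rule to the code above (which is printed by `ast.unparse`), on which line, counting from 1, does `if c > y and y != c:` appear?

Transformed code:
def main(y, out, items):
    out = []
    for step in items:
        if 17 < 5:
            out.append(25 == 15)
    items = items * (28 * 20)
    y = c
    for y in items:
        c = (c - 21) * (items * 4)
    log(10)
    y = out // c - out[19]
    for c in out:
        c *= 28
        y = y[1]
    if c > y and y != c:
        c = 16 * out
    else:
        out += out
    return c

15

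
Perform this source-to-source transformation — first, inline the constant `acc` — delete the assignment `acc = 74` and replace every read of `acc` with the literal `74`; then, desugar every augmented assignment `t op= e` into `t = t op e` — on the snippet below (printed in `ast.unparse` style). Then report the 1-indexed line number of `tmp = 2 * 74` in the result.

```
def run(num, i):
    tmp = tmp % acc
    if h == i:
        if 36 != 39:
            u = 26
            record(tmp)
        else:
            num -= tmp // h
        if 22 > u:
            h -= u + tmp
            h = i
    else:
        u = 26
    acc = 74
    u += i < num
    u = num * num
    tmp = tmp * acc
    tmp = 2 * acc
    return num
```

Transformed code:
def run(num, i):
    tmp = tmp % 74
    if h == i:
        if 36 != 39:
            u = 26
            record(tmp)
        else:
            num = num - tmp // h
        if 22 > u:
            h = h - (u + tmp)
            h = i
    else:
        u = 26
    u = u + (i < num)
    u = num * num
    tmp = tmp * 74
    tmp = 2 * 74
    return num

17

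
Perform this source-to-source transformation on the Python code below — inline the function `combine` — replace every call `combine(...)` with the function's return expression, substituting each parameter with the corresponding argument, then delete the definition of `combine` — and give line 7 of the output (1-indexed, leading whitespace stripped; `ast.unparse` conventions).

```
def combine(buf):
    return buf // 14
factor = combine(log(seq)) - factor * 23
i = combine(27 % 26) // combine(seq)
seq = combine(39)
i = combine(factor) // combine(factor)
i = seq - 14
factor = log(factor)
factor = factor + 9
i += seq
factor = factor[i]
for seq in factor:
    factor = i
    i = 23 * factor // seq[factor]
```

Transformed code:
factor = log(seq) // 14 - factor * 23
i = 27 % 26 // 14 // (seq // 14)
seq = 39 // 14
i = factor // 14 // (factor // 14)
i = seq - 14
factor = log(factor)
factor = factor + 9
i += seq
factor = factor[i]
for seq in factor:
    factor = i
    i = 23 * factor // seq[factor]

factor = factor + 9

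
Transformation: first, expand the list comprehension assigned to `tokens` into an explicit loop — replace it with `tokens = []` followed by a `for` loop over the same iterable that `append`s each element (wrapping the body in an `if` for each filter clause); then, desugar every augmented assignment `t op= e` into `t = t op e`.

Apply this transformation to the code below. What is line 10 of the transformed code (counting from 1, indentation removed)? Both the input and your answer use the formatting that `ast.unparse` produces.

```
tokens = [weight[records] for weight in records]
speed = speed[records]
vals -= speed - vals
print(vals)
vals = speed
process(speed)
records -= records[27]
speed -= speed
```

Transformed code:
tokens = []
for weight in records:
    tokens.append(weight[records])
speed = speed[records]
vals = vals - (speed - vals)
print(vals)
vals = speed
process(speed)
records = records - records[27]
speed = speed - speed

speed = speed - speed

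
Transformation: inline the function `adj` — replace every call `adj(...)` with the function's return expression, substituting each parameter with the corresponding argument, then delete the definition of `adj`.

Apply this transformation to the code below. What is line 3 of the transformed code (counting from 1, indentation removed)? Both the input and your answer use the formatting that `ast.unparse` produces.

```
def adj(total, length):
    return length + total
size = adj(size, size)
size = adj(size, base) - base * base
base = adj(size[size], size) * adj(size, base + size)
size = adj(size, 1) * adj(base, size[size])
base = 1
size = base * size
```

base = (size + size[size]) * (base + size + size)

Transformed code:
size = size + size
size = base + size - base * base
base = (size + size[size]) * (base + size + size)
size = (1 + size) * (size[size] + base)
base = 1
size = base * size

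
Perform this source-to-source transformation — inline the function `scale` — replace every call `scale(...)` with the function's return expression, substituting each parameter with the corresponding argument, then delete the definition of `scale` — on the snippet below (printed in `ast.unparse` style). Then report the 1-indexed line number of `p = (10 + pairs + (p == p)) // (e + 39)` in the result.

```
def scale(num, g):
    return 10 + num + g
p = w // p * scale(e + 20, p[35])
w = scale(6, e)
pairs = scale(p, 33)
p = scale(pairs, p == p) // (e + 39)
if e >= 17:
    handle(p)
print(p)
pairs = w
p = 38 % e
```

Transformed code:
p = w // p * (10 + (e + 20) + p[35])
w = 10 + 6 + e
pairs = 10 + p + 33
p = (10 + pairs + (p == p)) // (e + 39)
if e >= 17:
    handle(p)
print(p)
pairs = w
p = 38 % e

4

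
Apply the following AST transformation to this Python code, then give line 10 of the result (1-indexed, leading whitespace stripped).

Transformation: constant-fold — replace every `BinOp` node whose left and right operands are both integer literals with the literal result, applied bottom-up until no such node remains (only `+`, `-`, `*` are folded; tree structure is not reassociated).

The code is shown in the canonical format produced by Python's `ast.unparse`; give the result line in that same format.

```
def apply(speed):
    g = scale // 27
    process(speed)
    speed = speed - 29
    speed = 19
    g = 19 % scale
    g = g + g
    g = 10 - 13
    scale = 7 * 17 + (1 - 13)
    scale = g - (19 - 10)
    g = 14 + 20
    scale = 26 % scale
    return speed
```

Transformed code:
def apply(speed):
    g = scale // 27
    process(speed)
    speed = speed - 29
    speed = 19
    g = 19 % scale
    g = g + g
    g = -3
    scale = 107
    scale = g - 9
    g = 34
    scale = 26 % scale
    return speed

scale = g - 9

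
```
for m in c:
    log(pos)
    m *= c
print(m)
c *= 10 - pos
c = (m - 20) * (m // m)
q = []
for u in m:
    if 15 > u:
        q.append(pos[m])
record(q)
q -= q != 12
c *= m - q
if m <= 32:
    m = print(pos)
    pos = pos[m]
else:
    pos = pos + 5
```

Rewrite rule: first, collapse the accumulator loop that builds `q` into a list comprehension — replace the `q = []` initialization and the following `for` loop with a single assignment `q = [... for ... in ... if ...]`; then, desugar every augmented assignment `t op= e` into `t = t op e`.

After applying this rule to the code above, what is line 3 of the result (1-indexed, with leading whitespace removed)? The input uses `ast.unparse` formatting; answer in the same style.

m = m * c

Transformed code:
for m in c:
    log(pos)
    m = m * c
print(m)
c = c * (10 - pos)
c = (m - 20) * (m // m)
q = [pos[m] for u in m if 15 > u]
record(q)
q = q - (q != 12)
c = c * (m - q)
if m <= 32:
    m = print(pos)
    pos = pos[m]
else:
    pos = pos + 5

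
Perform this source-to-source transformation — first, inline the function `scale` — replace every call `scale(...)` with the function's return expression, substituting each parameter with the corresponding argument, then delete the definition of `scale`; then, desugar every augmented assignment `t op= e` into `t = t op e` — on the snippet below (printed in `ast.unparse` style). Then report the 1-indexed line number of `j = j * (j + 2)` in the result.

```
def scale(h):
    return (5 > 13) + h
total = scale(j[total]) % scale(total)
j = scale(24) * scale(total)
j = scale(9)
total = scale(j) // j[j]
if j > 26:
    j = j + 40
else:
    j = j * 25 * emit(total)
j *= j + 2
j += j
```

Transformed code:
total = ((5 > 13) + j[total]) % ((5 > 13) + total)
j = ((5 > 13) + 24) * ((5 > 13) + total)
j = (5 > 13) + 9
total = ((5 > 13) + j) // j[j]
if j > 26:
    j = j + 40
else:
    j = j * 25 * emit(total)
j = j * (j + 2)
j = j + j

9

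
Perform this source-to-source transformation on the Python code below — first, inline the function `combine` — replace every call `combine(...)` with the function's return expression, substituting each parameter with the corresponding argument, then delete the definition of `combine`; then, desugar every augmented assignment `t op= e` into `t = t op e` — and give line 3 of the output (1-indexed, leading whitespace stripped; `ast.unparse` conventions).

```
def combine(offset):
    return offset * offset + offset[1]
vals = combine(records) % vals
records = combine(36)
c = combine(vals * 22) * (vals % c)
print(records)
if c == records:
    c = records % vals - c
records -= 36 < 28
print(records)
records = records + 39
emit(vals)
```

c = (vals * 22 * (vals * 22) + (vals * 22)[1]) * (vals % c)

Transformed code:
vals = (records * records + records[1]) % vals
records = 36 * 36 + 36[1]
c = (vals * 22 * (vals * 22) + (vals * 22)[1]) * (vals % c)
print(records)
if c == records:
    c = records % vals - c
records = records - (36 < 28)
print(records)
records = records + 39
emit(vals)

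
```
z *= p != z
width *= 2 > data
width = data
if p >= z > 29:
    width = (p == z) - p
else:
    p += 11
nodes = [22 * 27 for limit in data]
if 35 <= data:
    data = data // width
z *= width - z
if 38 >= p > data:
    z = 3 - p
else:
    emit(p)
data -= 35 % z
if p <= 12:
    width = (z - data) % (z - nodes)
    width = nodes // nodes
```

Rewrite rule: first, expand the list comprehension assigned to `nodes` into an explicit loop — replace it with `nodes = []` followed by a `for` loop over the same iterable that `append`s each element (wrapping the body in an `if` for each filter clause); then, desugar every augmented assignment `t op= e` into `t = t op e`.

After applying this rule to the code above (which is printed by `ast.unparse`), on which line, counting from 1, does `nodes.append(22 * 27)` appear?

Transformed code:
z = z * (p != z)
width = width * (2 > data)
width = data
if p >= z > 29:
    width = (p == z) - p
else:
    p = p + 11
nodes = []
for limit in data:
    nodes.append(22 * 27)
if 35 <= data:
    data = data // width
z = z * (width - z)
if 38 >= p > data:
    z = 3 - p
else:
    emit(p)
data = data - 35 % z
if p <= 12:
    width = (z - data) % (z - nodes)
    width = nodes // nodes

10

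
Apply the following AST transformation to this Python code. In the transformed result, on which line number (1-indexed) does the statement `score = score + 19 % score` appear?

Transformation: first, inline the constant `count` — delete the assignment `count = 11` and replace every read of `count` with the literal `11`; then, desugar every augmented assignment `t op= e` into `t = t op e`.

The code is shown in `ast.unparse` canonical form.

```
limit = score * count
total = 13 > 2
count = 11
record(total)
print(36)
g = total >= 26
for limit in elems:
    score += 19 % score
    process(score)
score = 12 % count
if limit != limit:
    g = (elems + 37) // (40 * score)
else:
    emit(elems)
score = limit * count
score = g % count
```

7

Transformed code:
limit = score * 11
total = 13 > 2
record(total)
print(36)
g = total >= 26
for limit in elems:
    score = score + 19 % score
    process(score)
score = 12 % 11
if limit != limit:
    g = (elems + 37) // (40 * score)
else:
    emit(elems)
score = limit * 11
score = g % 11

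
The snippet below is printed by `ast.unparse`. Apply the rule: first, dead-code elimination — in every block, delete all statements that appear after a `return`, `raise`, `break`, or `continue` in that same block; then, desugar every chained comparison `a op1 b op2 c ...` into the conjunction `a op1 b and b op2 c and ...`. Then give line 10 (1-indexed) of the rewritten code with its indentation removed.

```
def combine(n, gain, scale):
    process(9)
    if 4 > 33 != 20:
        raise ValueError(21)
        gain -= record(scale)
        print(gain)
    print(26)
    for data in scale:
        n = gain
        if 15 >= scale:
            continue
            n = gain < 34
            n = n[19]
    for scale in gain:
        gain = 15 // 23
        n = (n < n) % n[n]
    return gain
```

for scale in gain:

Transformed code:
def combine(n, gain, scale):
    process(9)
    if 4 > 33 and 33 != 20:
        raise ValueError(21)
    print(26)
    for data in scale:
        n = gain
        if 15 >= scale:
            continue
    for scale in gain:
        gain = 15 // 23
        n = (n < n) % n[n]
    return gain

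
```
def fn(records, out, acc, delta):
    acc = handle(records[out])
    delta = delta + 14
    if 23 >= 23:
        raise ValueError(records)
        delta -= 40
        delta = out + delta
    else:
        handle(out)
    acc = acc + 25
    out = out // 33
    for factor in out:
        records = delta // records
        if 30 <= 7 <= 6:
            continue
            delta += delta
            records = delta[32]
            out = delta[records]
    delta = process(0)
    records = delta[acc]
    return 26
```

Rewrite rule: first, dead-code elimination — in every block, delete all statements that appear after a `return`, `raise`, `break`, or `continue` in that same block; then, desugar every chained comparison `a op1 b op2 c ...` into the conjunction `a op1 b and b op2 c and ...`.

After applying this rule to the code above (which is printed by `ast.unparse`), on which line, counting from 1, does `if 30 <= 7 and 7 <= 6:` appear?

Transformed code:
def fn(records, out, acc, delta):
    acc = handle(records[out])
    delta = delta + 14
    if 23 >= 23:
        raise ValueError(records)
    else:
        handle(out)
    acc = acc + 25
    out = out // 33
    for factor in out:
        records = delta // records
        if 30 <= 7 and 7 <= 6:
            continue
    delta = process(0)
    records = delta[acc]
    return 26

12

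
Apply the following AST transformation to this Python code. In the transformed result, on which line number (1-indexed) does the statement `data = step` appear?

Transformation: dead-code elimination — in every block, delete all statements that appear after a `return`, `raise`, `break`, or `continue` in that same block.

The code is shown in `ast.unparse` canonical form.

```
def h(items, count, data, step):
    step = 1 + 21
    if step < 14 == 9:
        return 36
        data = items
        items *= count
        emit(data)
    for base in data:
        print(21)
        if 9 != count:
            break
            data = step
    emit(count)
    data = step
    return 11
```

10

Transformed code:
def h(items, count, data, step):
    step = 1 + 21
    if step < 14 == 9:
        return 36
    for base in data:
        print(21)
        if 9 != count:
            break
    emit(count)
    data = step
    return 11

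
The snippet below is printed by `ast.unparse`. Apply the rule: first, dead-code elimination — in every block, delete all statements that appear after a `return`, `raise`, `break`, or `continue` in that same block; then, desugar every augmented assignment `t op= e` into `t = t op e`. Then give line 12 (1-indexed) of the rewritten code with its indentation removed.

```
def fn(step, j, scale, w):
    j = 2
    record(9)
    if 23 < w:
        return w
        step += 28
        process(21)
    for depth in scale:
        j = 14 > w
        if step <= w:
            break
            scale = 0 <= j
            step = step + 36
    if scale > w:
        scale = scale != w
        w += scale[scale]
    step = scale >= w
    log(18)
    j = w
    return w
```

w = w + scale[scale]

Transformed code:
def fn(step, j, scale, w):
    j = 2
    record(9)
    if 23 < w:
        return w
    for depth in scale:
        j = 14 > w
        if step <= w:
            break
    if scale > w:
        scale = scale != w
        w = w + scale[scale]
    step = scale >= w
    log(18)
    j = w
    return w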